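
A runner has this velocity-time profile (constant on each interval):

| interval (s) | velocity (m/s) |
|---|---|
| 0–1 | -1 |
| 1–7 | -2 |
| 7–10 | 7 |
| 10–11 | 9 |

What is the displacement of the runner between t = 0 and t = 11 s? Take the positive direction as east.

Displacement is the signed area under the v-t curve.
0–1 s: -1 × 1 = -1 m
1–7 s: -2 × 6 = -12 m
7–10 s: 7 × 3 = 21 m
10–11 s: 9 × 1 = 9 m
Net displacement = 17 m

17 m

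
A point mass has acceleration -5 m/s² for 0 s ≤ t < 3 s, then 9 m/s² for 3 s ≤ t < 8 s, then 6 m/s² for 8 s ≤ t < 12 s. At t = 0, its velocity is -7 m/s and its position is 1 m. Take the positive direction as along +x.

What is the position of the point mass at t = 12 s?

100 m

On each constant-a segment, Δv = aΔt and Δx = v₀Δt + ½aΔt²; chain segment to segment.
0–3 s: v starts -7 m/s; Δx = -7·3 + ½·-5·3² = -43.5 m; v ends -22 m/s.
3–8 s: v starts -22 m/s; Δx = -22·5 + ½·9·5² = 2.5 m; v ends 23 m/s.
8–12 s: v starts 23 m/s; Δx = 23·4 + ½·6·4² = 140 m; v ends 47 m/s.
x(12) = 1 + Σ Δx = 100 m.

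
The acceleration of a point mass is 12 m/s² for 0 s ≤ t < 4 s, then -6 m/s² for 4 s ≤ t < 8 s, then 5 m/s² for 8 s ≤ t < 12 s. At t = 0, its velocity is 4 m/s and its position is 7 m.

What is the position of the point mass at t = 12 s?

On each constant-a segment, Δv = aΔt and Δx = v₀Δt + ½aΔt²; chain segment to segment.
0–4 s: v starts 4 m/s; Δx = 4·4 + ½·12·4² = 112 m; v ends 52 m/s.
4–8 s: v starts 52 m/s; Δx = 52·4 + ½·-6·4² = 160 m; v ends 28 m/s.
8–12 s: v starts 28 m/s; Δx = 28·4 + ½·5·4² = 152 m; v ends 48 m/s.
x(12) = 7 + Σ Δx = 431 m.

431 m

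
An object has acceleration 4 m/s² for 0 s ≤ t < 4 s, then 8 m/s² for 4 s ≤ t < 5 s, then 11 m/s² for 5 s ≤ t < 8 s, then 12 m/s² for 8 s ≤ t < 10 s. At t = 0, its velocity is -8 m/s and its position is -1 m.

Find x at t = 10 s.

230.5 m

On each constant-a segment, Δv = aΔt and Δx = v₀Δt + ½aΔt²; chain segment to segment.
0–4 s: v starts -8 m/s; Δx = -8·4 + ½·4·4² = 0 m; v ends 8 m/s.
4–5 s: v starts 8 m/s; Δx = 8·1 + ½·8·1² = 12 m; v ends 16 m/s.
5–8 s: v starts 16 m/s; Δx = 16·3 + ½·11·3² = 97.5 m; v ends 49 m/s.
8–10 s: v starts 49 m/s; Δx = 49·2 + ½·12·2² = 122 m; v ends 73 m/s.
x(10) = -1 + Σ Δx = 230.5 m.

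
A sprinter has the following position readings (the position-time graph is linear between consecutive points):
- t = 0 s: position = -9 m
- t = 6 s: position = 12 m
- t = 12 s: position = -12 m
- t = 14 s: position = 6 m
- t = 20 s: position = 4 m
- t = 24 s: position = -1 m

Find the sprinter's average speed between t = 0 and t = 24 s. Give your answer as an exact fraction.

Average speed = (total path length)/(elapsed time); on a piecewise-linear x-t graph the path length is Σ|Δx|.
0–6 s: |Δx| = |12 − -9| = 21 m
6–12 s: |Δx| = |-12 − 12| = 24 m
12–14 s: |Δx| = |6 − -12| = 18 m
14–20 s: |Δx| = |4 − 6| = 2 m
20–24 s: |Δx| = |-1 − 4| = 5 m
Total path = 70 m; average speed = 70/24 = 35/12 m/s.

35/12 m/s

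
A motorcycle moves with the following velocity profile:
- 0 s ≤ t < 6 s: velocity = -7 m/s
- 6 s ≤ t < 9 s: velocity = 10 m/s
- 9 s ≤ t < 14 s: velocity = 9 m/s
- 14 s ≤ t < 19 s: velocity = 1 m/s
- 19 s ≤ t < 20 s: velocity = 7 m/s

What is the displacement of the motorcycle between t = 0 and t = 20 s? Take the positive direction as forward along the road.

Net displacement equals the area under the velocity-time graph (areas below the axis count negative).
0–6 s: -7 × 6 = -42 m
6–9 s: 10 × 3 = 30 m
9–14 s: 9 × 5 = 45 m
14–19 s: 1 × 5 = 5 m
19–20 s: 7 × 1 = 7 m
Net displacement = 45 m

45 m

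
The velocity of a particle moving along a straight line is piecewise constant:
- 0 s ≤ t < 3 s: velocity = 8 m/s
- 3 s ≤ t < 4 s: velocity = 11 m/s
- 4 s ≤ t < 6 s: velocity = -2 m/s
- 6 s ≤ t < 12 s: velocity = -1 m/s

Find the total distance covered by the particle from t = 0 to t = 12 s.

45 m

Distance (not displacement) is the total path length: add the absolute areas under v-t.
0–3 s: |8| × 3 = 24 m
3–4 s: |11| × 1 = 11 m
4–6 s: |-2| × 2 = 4 m
6–12 s: |-1| × 6 = 6 m
Total distance = 45 m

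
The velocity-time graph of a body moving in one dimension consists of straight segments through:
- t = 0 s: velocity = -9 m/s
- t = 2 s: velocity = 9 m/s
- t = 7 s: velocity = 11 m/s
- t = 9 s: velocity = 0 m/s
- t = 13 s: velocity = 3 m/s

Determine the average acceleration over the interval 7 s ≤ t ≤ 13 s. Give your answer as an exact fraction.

Average acceleration = Δv/Δt = (3 − 11)/(13 − 7) = -4/3 m/s².

-4/3 m/s²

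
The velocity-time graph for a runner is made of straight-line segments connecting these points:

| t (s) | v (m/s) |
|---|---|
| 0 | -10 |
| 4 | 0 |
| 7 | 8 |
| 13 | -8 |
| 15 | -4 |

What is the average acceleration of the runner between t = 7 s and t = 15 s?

-1.5 m/s²

Average acceleration = Δv/Δt = (-4 − 8)/(15 − 7) = -1.5 m/s².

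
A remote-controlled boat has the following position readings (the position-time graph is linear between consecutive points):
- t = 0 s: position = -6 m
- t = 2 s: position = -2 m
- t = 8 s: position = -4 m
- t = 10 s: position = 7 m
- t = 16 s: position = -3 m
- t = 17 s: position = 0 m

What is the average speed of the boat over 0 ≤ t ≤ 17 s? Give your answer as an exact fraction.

30/17 m/s

Average speed = (total path length)/(elapsed time); on a piecewise-linear x-t graph the path length is Σ|Δx|.
0–2 s: |Δx| = |-2 − -6| = 4 m
2–8 s: |Δx| = |-4 − -2| = 2 m
8–10 s: |Δx| = |7 − -4| = 11 m
10–16 s: |Δx| = |-3 − 7| = 10 m
16–17 s: |Δx| = |0 − -3| = 3 m
Total path = 30 m; average speed = 30/17 = 30/17 m/s.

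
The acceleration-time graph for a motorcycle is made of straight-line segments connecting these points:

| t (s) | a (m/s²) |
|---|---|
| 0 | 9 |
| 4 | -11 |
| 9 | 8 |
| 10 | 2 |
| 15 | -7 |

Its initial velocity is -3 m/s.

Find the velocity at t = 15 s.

Δv equals the area under the a-t graph; then v = v₀ + Δv.
0–4 s: ½(9 + -11)(4) = -4 m/s
4–9 s: ½(-11 + 8)(5) = -7.5 m/s
9–10 s: ½(8 + 2)(1) = 5 m/s
10–15 s: ½(2 + -7)(5) = -12.5 m/s
Δv = -19 m/s, so v(15) = -3 + (-19) = -22 m/s.

-22 m/s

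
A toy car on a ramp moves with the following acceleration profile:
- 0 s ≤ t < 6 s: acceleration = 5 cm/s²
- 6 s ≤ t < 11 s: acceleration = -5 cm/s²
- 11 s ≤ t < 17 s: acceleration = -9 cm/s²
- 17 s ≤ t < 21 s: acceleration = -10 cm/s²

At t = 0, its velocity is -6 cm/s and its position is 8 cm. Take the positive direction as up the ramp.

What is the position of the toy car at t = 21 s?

-348.5 cm

On each constant-a segment, Δv = aΔt and Δx = v₀Δt + ½aΔt²; chain segment to segment.
0–6 s: v starts -6 cm/s; Δx = -6·6 + ½·5·6² = 54 cm; v ends 24 cm/s.
6–11 s: v starts 24 cm/s; Δx = 24·5 + ½·-5·5² = 57.5 cm; v ends -1 cm/s.
11–17 s: v starts -1 cm/s; Δx = -1·6 + ½·-9·6² = -168 cm; v ends -55 cm/s.
17–21 s: v starts -55 cm/s; Δx = -55·4 + ½·-10·4² = -300 cm; v ends -95 cm/s.
x(21) = 8 + Σ Δx = -348.5 cm.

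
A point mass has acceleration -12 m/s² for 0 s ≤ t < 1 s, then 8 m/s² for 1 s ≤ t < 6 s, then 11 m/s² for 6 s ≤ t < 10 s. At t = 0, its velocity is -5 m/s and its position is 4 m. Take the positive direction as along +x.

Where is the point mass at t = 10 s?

188 m

On each constant-a segment, Δv = aΔt and Δx = v₀Δt + ½aΔt²; chain segment to segment.
0–1 s: v starts -5 m/s; Δx = -5·1 + ½·-12·1² = -11 m; v ends -17 m/s.
1–6 s: v starts -17 m/s; Δx = -17·5 + ½·8·5² = 15 m; v ends 23 m/s.
6–10 s: v starts 23 m/s; Δx = 23·4 + ½·11·4² = 180 m; v ends 67 m/s.
x(10) = 4 + Σ Δx = 188 m.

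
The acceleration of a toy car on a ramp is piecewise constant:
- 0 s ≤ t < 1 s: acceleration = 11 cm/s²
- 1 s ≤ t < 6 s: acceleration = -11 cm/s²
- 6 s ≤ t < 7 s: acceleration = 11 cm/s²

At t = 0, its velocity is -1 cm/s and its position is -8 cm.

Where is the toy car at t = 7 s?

-130.5 cm

On each constant-a segment, Δv = aΔt and Δx = v₀Δt + ½aΔt²; chain segment to segment.
0–1 s: v starts -1 cm/s; Δx = -1·1 + ½·11·1² = 4.5 cm; v ends 10 cm/s.
1–6 s: v starts 10 cm/s; Δx = 10·5 + ½·-11·5² = -87.5 cm; v ends -45 cm/s.
6–7 s: v starts -45 cm/s; Δx = -45·1 + ½·11·1² = -39.5 cm; v ends -34 cm/s.
x(7) = -8 + Σ Δx = -130.5 cm.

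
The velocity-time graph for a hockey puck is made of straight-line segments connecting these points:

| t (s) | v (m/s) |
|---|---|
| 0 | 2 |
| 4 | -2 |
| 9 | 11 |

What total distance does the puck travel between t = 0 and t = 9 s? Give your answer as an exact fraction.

729/26 m

Total distance travelled is ∫|v| dt — sum the magnitudes of each area piece.
0–4 s: v = 0 at t = 2 s; triangle areas 2 + 2 = 4 m
4–9 s: v = 0 at t = 62/13 s; triangle areas 10/13 + 605/26 = 625/26 m
Total distance = 729/26 m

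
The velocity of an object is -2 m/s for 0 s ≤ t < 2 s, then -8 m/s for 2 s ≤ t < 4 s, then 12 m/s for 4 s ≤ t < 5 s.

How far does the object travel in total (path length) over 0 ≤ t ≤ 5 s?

Total distance travelled is ∫|v| dt — sum the magnitudes of each area piece.
0–2 s: |-2| × 2 = 4 m
2–4 s: |-8| × 2 = 16 m
4–5 s: |12| × 1 = 12 m
Total distance = 32 m

32 m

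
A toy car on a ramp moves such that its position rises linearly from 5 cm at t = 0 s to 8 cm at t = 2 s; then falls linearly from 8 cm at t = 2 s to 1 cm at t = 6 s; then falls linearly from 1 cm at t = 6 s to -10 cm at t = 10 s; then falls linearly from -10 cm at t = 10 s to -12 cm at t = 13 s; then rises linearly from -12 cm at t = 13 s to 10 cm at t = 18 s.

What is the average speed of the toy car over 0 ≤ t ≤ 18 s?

Average speed = (total path length)/(elapsed time); on a piecewise-linear x-t graph the path length is Σ|Δx|.
0–2 s: |Δx| = |8 − 5| = 3 cm
2–6 s: |Δx| = |1 − 8| = 7 cm
6–10 s: |Δx| = |-10 − 1| = 11 cm
10–13 s: |Δx| = |-12 − -10| = 2 cm
13–18 s: |Δx| = |10 − -12| = 22 cm
Total path = 45 cm; average speed = 45/18 = 2.5 cm/s.

2.5 cm/s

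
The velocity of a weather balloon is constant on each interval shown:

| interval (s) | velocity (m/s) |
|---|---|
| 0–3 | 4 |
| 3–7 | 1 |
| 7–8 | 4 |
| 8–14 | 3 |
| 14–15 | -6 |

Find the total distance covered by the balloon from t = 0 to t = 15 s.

44 m

Distance (not displacement) is the total path length: add the absolute areas under v-t.
0–3 s: |4| × 3 = 12 m
3–7 s: |1| × 4 = 4 m
7–8 s: |4| × 1 = 4 m
8–14 s: |3| × 6 = 18 m
14–15 s: |-6| × 1 = 6 m
Total distance = 44 m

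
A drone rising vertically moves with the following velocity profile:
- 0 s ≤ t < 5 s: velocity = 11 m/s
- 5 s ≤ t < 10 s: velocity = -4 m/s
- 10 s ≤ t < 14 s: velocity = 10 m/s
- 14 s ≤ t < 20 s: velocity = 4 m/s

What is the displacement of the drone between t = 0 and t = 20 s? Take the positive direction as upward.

Displacement is the signed area under the v-t curve.
0–5 s: 11 × 5 = 55 m
5–10 s: -4 × 5 = -20 m
10–14 s: 10 × 4 = 40 m
14–20 s: 4 × 6 = 24 m
Net displacement = 99 m

99 m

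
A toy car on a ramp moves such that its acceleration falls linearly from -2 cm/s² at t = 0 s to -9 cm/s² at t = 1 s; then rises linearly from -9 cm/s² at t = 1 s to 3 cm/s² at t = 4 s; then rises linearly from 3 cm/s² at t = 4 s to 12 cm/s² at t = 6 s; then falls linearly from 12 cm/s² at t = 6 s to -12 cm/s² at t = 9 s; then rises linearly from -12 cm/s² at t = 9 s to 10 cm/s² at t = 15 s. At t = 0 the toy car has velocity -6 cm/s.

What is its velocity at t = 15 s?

-11.5 cm/s

Δv equals the area under the a-t graph; then v = v₀ + Δv.
0–1 s: ½(-2 + -9)(1) = -5.5 cm/s
1–4 s: ½(-9 + 3)(3) = -9 cm/s
4–6 s: ½(3 + 12)(2) = 15 cm/s
6–9 s: ½(12 + -12)(3) = 0 cm/s
9–15 s: ½(-12 + 10)(6) = -6 cm/s
Δv = -5.5 cm/s, so v(15) = -6 + (-5.5) = -11.5 cm/s.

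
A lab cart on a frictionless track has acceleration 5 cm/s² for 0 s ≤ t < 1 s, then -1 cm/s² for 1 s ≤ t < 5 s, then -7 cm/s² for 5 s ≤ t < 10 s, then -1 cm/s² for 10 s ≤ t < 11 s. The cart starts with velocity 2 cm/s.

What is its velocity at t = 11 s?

-33 cm/s

Δv equals the area under the a-t graph; then v = v₀ + Δv.
0–1 s: 5 × 1 = 5 cm/s
1–5 s: -1 × 4 = -4 cm/s
5–10 s: -7 × 5 = -35 cm/s
10–11 s: -1 × 1 = -1 cm/s
Δv = -35 cm/s, so v(11) = 2 + (-35) = -33 cm/s.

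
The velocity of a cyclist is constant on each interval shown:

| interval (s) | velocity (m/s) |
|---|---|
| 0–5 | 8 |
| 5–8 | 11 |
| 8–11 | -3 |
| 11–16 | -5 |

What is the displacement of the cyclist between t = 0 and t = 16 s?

39 m

Net displacement equals the area under the velocity-time graph (areas below the axis count negative).
0–5 s: 8 × 5 = 40 m
5–8 s: 11 × 3 = 33 m
8–11 s: -3 × 3 = -9 m
11–16 s: -5 × 5 = -25 m
Net displacement = 39 m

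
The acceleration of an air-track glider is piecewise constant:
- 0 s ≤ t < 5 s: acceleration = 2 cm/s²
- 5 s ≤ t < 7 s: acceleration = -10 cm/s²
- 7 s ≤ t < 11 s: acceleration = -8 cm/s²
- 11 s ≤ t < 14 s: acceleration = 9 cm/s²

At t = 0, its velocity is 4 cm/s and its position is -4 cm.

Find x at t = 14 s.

On each constant-a segment, Δv = aΔt and Δx = v₀Δt + ½aΔt²; chain segment to segment.
0–5 s: v starts 4 cm/s; Δx = 4·5 + ½·2·5² = 45 cm; v ends 14 cm/s.
5–7 s: v starts 14 cm/s; Δx = 14·2 + ½·-10·2² = 8 cm; v ends -6 cm/s.
7–11 s: v starts -6 cm/s; Δx = -6·4 + ½·-8·4² = -88 cm; v ends -38 cm/s.
11–14 s: v starts -38 cm/s; Δx = -38·3 + ½·9·3² = -73.5 cm; v ends -11 cm/s.
x(14) = -4 + Σ Δx = -112.5 cm.

-112.5 cm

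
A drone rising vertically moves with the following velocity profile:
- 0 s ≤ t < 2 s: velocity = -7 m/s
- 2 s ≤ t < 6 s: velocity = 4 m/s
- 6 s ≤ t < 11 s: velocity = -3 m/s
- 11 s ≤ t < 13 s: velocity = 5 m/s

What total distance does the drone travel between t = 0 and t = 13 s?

55 m

Distance (not displacement) is the total path length: add the absolute areas under v-t.
0–2 s: |-7| × 2 = 14 m
2–6 s: |4| × 4 = 16 m
6–11 s: |-3| × 5 = 15 m
11–13 s: |5| × 2 = 10 m
Total distance = 55 m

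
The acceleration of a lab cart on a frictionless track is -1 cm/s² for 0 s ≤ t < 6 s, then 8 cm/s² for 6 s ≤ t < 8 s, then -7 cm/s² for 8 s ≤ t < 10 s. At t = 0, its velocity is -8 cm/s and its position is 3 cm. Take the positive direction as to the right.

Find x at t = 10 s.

-85 cm

On each constant-a segment, Δv = aΔt and Δx = v₀Δt + ½aΔt²; chain segment to segment.
0–6 s: v starts -8 cm/s; Δx = -8·6 + ½·-1·6² = -66 cm; v ends -14 cm/s.
6–8 s: v starts -14 cm/s; Δx = -14·2 + ½·8·2² = -12 cm; v ends 2 cm/s.
8–10 s: v starts 2 cm/s; Δx = 2·2 + ½·-7·2² = -10 cm; v ends -12 cm/s.
x(10) = 3 + Σ Δx = -85 cm.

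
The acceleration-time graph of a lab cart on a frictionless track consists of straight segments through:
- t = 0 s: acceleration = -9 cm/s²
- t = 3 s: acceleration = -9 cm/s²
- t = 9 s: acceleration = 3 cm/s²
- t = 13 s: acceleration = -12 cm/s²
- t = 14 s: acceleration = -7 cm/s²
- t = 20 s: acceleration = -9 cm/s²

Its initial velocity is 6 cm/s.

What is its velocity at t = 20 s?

-114.5 cm/s

Δv equals the area under the a-t graph; then v = v₀ + Δv.
0–3 s: -9 × 3 = -27 cm/s
3–9 s: ½(-9 + 3)(6) = -18 cm/s
9–13 s: ½(3 + -12)(4) = -18 cm/s
13–14 s: ½(-12 + -7)(1) = -9.5 cm/s
14–20 s: ½(-7 + -9)(6) = -48 cm/s
Δv = -120.5 cm/s, so v(20) = 6 + (-120.5) = -114.5 cm/s.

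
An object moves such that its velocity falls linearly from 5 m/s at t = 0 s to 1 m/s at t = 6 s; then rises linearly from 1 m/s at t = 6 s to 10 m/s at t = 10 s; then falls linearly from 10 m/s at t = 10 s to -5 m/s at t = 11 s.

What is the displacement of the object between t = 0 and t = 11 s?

42.5 m

Net displacement equals the area under the velocity-time graph (areas below the axis count negative).
0–6 s: ½(5 + 1)(6) = 18 m
6–10 s: ½(1 + 10)(4) = 22 m
10–11 s: ½(10 + -5)(1) = 2.5 m
Net displacement = 42.5 m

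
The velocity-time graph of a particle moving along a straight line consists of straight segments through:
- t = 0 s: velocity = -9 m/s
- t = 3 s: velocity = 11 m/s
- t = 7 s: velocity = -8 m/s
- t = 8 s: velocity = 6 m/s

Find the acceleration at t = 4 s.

-4.75 m/s²

Acceleration is the slope of the v-t graph on 3–7 s: (-8 − 11)/(7 − 3) = -4.75 m/s².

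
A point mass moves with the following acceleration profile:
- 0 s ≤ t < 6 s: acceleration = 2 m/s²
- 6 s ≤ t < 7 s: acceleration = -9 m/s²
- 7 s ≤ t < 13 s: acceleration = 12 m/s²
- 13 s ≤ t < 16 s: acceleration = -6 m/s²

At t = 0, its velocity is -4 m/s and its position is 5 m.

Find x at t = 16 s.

416.5 m

On each constant-a segment, Δv = aΔt and Δx = v₀Δt + ½aΔt²; chain segment to segment.
0–6 s: v starts -4 m/s; Δx = -4·6 + ½·2·6² = 12 m; v ends 8 m/s.
6–7 s: v starts 8 m/s; Δx = 8·1 + ½·-9·1² = 3.5 m; v ends -1 m/s.
7–13 s: v starts -1 m/s; Δx = -1·6 + ½·12·6² = 210 m; v ends 71 m/s.
13–16 s: v starts 71 m/s; Δx = 71·3 + ½·-6·3² = 186 m; v ends 53 m/s.
x(16) = 5 + Σ Δx = 416.5 m.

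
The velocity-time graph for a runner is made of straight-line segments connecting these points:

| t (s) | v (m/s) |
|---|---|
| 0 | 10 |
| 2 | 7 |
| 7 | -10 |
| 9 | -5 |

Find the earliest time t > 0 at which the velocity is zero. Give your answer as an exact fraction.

t = 69/17 s

v changes sign on 2–7 s (from 7 to -10); the graph is linear there, so v = 0 at t = 2 + (-7)·(7 − 2)/(-10 − 7) = 69/17 s.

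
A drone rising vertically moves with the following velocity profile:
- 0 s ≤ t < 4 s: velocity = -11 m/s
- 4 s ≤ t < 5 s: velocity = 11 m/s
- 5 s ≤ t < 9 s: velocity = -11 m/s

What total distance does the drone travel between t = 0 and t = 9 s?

99 m

Total distance travelled is ∫|v| dt — sum the magnitudes of each area piece.
0–4 s: |-11| × 4 = 44 m
4–5 s: |11| × 1 = 11 m
5–9 s: |-11| × 4 = 44 m
Total distance = 99 m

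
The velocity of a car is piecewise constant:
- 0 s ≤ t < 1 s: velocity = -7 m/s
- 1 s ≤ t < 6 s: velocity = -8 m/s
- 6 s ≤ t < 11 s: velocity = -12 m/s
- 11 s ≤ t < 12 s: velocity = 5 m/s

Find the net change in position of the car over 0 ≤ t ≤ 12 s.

-102 m

Displacement is the signed area under the v-t curve.
0–1 s: -7 × 1 = -7 m
1–6 s: -8 × 5 = -40 m
6–11 s: -12 × 5 = -60 m
11–12 s: 5 × 1 = 5 m
Net displacement = -102 m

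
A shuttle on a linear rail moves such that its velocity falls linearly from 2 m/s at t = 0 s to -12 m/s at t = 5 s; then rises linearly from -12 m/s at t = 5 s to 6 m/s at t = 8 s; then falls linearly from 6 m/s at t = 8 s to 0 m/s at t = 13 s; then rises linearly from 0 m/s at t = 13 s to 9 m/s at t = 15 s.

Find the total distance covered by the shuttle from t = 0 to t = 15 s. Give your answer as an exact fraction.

458/7 m

Total distance travelled is ∫|v| dt — sum the magnitudes of each area piece.
0–5 s: v = 0 at t = 5/7 s; triangle areas 5/7 + 180/7 = 185/7 m
5–8 s: v = 0 at t = 7 s; triangle areas 12 + 3 = 15 m
8–13 s: |½(6 + 0)(5)| = 15 m
13–15 s: |½(0 + 9)(2)| = 9 m
Total distance = 458/7 m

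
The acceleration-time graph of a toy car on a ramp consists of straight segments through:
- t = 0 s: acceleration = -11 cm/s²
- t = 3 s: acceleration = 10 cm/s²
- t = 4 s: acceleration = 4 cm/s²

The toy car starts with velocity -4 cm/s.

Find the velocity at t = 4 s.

Δv equals the area under the a-t graph; then v = v₀ + Δv.
0–3 s: ½(-11 + 10)(3) = -1.5 cm/s
3–4 s: ½(10 + 4)(1) = 7 cm/s
Δv = 5.5 cm/s, so v(4) = -4 + (5.5) = 1.5 cm/s.

1.5 cm/s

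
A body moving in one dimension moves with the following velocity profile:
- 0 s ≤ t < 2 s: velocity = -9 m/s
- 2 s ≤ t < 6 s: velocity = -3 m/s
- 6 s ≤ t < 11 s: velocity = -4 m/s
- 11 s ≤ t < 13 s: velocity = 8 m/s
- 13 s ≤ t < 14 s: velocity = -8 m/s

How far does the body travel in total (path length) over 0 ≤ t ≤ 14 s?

Distance (not displacement) is the total path length: add the absolute areas under v-t.
0–2 s: |-9| × 2 = 18 m
2–6 s: |-3| × 4 = 12 m
6–11 s: |-4| × 5 = 20 m
11–13 s: |8| × 2 = 16 m
13–14 s: |-8| × 1 = 8 m
Total distance = 74 m

74 m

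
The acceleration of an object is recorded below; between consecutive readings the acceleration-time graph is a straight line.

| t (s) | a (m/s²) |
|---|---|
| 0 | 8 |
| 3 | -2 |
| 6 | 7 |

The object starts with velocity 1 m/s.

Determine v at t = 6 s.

Δv equals the area under the a-t graph; then v = v₀ + Δv.
0–3 s: ½(8 + -2)(3) = 9 m/s
3–6 s: ½(-2 + 7)(3) = 7.5 m/s
Δv = 16.5 m/s, so v(6) = 1 + (16.5) = 17.5 m/s.

17.5 m/s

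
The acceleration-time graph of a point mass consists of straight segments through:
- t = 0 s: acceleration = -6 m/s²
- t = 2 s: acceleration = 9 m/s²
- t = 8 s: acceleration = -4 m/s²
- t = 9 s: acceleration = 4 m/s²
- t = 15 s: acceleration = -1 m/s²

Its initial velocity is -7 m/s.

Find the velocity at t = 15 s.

Δv equals the area under the a-t graph; then v = v₀ + Δv.
0–2 s: ½(-6 + 9)(2) = 3 m/s
2–8 s: ½(9 + -4)(6) = 15 m/s
8–9 s: ½(-4 + 4)(1) = 0 m/s
9–15 s: ½(4 + -1)(6) = 9 m/s
Δv = 27 m/s, so v(15) = -7 + (27) = 20 m/s.

20 m/s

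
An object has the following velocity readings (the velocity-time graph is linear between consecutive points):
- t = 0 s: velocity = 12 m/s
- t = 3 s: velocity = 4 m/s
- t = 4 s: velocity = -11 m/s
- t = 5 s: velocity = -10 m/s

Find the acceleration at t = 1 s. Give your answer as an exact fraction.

-8/3 m/s²

Acceleration is the slope of the v-t graph on 0–3 s: (4 − 12)/(3 − 0) = -8/3 m/s².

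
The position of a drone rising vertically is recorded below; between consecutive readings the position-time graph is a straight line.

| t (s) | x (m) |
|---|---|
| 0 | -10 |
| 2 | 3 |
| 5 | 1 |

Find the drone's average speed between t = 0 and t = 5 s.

3 m/s

Average speed = (total path length)/(elapsed time); on a piecewise-linear x-t graph the path length is Σ|Δx|.
0–2 s: |Δx| = |3 − -10| = 13 m
2–5 s: |Δx| = |1 − 3| = 2 m
Total path = 15 m; average speed = 15/5 = 3 m/s.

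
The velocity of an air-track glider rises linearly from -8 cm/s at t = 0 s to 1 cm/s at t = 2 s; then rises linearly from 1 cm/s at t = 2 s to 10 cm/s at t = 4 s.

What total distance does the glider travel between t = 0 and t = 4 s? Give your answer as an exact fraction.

164/9 cm

Distance (not displacement) is the total path length: add the absolute areas under v-t.
0–2 s: v = 0 at t = 16/9 s; triangle areas 64/9 + 1/9 = 65/9 cm
2–4 s: |½(1 + 10)(2)| = 11 cm
Total distance = 164/9 cm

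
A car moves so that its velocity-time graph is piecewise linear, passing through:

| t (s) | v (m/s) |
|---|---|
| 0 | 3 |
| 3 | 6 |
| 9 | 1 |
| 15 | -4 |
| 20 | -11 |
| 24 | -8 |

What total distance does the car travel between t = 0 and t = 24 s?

120.2 m

Total distance travelled is ∫|v| dt — sum the magnitudes of each area piece.
0–3 s: |½(3 + 6)(3)| = 13.5 m
3–9 s: |½(6 + 1)(6)| = 21 m
9–15 s: v = 0 at t = 10.2 s; triangle areas 0.6 + 9.6 = 10.2 m
15–20 s: |½(-4 + -11)(5)| = 37.5 m
20–24 s: |½(-11 + -8)(4)| = 38 m
Total distance = 120.2 m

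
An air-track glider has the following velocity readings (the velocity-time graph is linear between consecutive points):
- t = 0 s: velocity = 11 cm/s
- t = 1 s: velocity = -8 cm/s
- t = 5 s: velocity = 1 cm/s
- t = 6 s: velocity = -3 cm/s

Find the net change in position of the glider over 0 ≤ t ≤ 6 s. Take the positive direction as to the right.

Net displacement equals the area under the velocity-time graph (areas below the axis count negative).
0–1 s: ½(11 + -8)(1) = 1.5 cm
1–5 s: ½(-8 + 1)(4) = -14 cm
5–6 s: ½(1 + -3)(1) = -1 cm
Net displacement = -13.5 cm

-13.5 cm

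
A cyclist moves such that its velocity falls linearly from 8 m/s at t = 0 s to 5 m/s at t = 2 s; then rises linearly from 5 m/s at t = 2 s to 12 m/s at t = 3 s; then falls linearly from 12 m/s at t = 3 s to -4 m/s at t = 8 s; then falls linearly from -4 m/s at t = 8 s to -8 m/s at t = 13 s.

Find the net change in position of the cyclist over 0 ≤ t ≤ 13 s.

Net displacement equals the area under the velocity-time graph (areas below the axis count negative).
0–2 s: ½(8 + 5)(2) = 13 m
2–3 s: ½(5 + 12)(1) = 8.5 m
3–8 s: ½(12 + -4)(5) = 20 m
8–13 s: ½(-4 + -8)(5) = -30 m
Net displacement = 11.5 m

11.5 m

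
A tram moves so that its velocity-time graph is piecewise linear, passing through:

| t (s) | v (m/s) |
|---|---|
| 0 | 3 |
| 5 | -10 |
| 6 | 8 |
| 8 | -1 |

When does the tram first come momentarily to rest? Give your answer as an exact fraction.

v changes sign on 0–5 s (from 3 to -10); the graph is linear there, so v = 0 at t = 0 + (-3)·(5 − 0)/(-10 − 3) = 15/13 s.

t = 15/13 s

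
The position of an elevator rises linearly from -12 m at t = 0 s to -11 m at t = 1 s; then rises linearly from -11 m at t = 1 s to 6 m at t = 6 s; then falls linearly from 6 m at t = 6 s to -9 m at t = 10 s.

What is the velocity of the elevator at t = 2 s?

3.4 m/s

Velocity is the slope of the x-t graph on 1–6 s: (6 − -11)/(6 − 1) = 3.4 m/s.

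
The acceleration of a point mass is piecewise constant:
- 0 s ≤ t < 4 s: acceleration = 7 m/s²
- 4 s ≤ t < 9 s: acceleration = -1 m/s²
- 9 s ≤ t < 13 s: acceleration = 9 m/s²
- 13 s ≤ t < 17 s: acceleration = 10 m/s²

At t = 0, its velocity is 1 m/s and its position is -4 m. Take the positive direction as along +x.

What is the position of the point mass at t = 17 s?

676.5 m

On each constant-a segment, Δv = aΔt and Δx = v₀Δt + ½aΔt²; chain segment to segment.
0–4 s: v starts 1 m/s; Δx = 1·4 + ½·7·4² = 60 m; v ends 29 m/s.
4–9 s: v starts 29 m/s; Δx = 29·5 + ½·-1·5² = 132.5 m; v ends 24 m/s.
9–13 s: v starts 24 m/s; Δx = 24·4 + ½·9·4² = 168 m; v ends 60 m/s.
13–17 s: v starts 60 m/s; Δx = 60·4 + ½·10·4² = 320 m; v ends 100 m/s.
x(17) = -4 + Σ Δx = 676.5 m.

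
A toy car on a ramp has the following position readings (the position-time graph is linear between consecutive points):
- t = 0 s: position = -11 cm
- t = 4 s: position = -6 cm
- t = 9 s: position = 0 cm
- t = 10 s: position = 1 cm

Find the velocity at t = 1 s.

Velocity is the slope of the x-t graph on 0–4 s: (-6 − -11)/(4 − 0) = 1.25 cm/s.

1.25 cm/s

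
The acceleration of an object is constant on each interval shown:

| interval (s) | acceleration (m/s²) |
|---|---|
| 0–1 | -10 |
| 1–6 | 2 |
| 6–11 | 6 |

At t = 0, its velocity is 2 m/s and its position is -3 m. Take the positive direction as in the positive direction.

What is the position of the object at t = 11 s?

64 m

On each constant-a segment, Δv = aΔt and Δx = v₀Δt + ½aΔt²; chain segment to segment.
0–1 s: v starts 2 m/s; Δx = 2·1 + ½·-10·1² = -3 m; v ends -8 m/s.
1–6 s: v starts -8 m/s; Δx = -8·5 + ½·2·5² = -15 m; v ends 2 m/s.
6–11 s: v starts 2 m/s; Δx = 2·5 + ½·6·5² = 85 m; v ends 32 m/s.
x(11) = -3 + Σ Δx = 64 m.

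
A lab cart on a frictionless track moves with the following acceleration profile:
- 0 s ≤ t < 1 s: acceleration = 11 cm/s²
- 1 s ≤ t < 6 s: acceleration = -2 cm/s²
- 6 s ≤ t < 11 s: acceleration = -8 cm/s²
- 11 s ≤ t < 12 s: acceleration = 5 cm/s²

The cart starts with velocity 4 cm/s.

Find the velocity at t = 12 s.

-30 cm/s

Δv equals the area under the a-t graph; then v = v₀ + Δv.
0–1 s: 11 × 1 = 11 cm/s
1–6 s: -2 × 5 = -10 cm/s
6–11 s: -8 × 5 = -40 cm/s
11–12 s: 5 × 1 = 5 cm/s
Δv = -34 cm/s, so v(12) = 4 + (-34) = -30 cm/s.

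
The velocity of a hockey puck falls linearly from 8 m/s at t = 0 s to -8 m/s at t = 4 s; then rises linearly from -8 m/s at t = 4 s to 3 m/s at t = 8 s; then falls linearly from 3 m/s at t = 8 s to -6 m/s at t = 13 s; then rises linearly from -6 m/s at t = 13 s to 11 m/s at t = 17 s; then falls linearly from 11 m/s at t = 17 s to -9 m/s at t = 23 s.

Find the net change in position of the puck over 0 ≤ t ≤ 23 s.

Net displacement equals the area under the velocity-time graph (areas below the axis count negative).
0–4 s: ½(8 + -8)(4) = 0 m
4–8 s: ½(-8 + 3)(4) = -10 m
8–13 s: ½(3 + -6)(5) = -7.5 m
13–17 s: ½(-6 + 11)(4) = 10 m
17–23 s: ½(11 + -9)(6) = 6 m
Net displacement = -1.5 m

-1.5 m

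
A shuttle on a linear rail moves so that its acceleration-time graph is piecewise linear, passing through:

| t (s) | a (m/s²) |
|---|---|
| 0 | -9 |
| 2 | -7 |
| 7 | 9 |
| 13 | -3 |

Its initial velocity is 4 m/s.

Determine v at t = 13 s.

Δv equals the area under the a-t graph; then v = v₀ + Δv.
0–2 s: ½(-9 + -7)(2) = -16 m/s
2–7 s: ½(-7 + 9)(5) = 5 m/s
7–13 s: ½(9 + -3)(6) = 18 m/s
Δv = 7 m/s, so v(13) = 4 + (7) = 11 m/s.

11 m/s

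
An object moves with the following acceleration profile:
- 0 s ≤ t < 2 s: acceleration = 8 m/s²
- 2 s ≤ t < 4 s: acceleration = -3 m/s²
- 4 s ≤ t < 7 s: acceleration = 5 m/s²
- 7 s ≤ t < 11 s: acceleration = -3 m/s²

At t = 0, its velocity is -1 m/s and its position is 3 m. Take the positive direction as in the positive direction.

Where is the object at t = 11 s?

162.5 m

On each constant-a segment, Δv = aΔt and Δx = v₀Δt + ½aΔt²; chain segment to segment.
0–2 s: v starts -1 m/s; Δx = -1·2 + ½·8·2² = 14 m; v ends 15 m/s.
2–4 s: v starts 15 m/s; Δx = 15·2 + ½·-3·2² = 24 m; v ends 9 m/s.
4–7 s: v starts 9 m/s; Δx = 9·3 + ½·5·3² = 49.5 m; v ends 24 m/s.
7–11 s: v starts 24 m/s; Δx = 24·4 + ½·-3·4² = 72 m; v ends 12 m/s.
x(11) = 3 + Σ Δx = 162.5 m.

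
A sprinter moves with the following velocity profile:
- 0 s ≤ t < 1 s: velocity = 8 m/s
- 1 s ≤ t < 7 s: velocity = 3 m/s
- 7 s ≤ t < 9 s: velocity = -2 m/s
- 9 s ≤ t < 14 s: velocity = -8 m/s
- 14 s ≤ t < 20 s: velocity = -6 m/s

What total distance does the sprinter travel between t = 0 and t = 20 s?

106 m

Distance (not displacement) is the total path length: add the absolute areas under v-t.
0–1 s: |8| × 1 = 8 m
1–7 s: |3| × 6 = 18 m
7–9 s: |-2| × 2 = 4 m
9–14 s: |-8| × 5 = 40 m
14–20 s: |-6| × 6 = 36 m
Total distance = 106 m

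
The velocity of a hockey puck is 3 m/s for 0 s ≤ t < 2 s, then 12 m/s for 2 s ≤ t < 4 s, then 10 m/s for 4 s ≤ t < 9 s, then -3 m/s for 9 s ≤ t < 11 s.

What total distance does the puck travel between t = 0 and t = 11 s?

86 m

Distance (not displacement) is the total path length: add the absolute areas under v-t.
0–2 s: |3| × 2 = 6 m
2–4 s: |12| × 2 = 24 m
4–9 s: |10| × 5 = 50 m
9–11 s: |-3| × 2 = 6 m
Total distance = 86 m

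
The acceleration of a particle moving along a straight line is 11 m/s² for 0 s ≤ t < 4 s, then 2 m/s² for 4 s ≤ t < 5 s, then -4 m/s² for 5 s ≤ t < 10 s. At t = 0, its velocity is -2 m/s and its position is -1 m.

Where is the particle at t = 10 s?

On each constant-a segment, Δv = aΔt and Δx = v₀Δt + ½aΔt²; chain segment to segment.
0–4 s: v starts -2 m/s; Δx = -2·4 + ½·11·4² = 80 m; v ends 42 m/s.
4–5 s: v starts 42 m/s; Δx = 42·1 + ½·2·1² = 43 m; v ends 44 m/s.
5–10 s: v starts 44 m/s; Δx = 44·5 + ½·-4·5² = 170 m; v ends 24 m/s.
x(10) = -1 + Σ Δx = 292 m.

292 m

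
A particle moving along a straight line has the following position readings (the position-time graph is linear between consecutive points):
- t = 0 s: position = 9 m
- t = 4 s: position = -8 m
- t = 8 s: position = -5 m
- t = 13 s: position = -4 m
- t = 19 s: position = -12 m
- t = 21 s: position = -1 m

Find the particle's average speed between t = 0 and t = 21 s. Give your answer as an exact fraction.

Average speed = (total path length)/(elapsed time); on a piecewise-linear x-t graph the path length is Σ|Δx|.
0–4 s: |Δx| = |-8 − 9| = 17 m
4–8 s: |Δx| = |-5 − -8| = 3 m
8–13 s: |Δx| = |-4 − -5| = 1 m
13–19 s: |Δx| = |-12 − -4| = 8 m
19–21 s: |Δx| = |-1 − -12| = 11 m
Total path = 40 m; average speed = 40/21 = 40/21 m/s.

40/21 m/s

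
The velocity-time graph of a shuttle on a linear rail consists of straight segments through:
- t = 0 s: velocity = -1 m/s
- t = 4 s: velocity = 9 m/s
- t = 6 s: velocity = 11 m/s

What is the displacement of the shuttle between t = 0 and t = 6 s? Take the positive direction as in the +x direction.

Displacement is the signed area under the v-t curve.
0–4 s: ½(-1 + 9)(4) = 16 m
4–6 s: ½(9 + 11)(2) = 20 m
Net displacement = 36 m

36 m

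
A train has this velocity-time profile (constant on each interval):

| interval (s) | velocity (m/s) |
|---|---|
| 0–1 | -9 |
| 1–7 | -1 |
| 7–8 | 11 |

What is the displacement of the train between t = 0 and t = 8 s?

Displacement is the signed area under the v-t curve.
0–1 s: -9 × 1 = -9 m
1–7 s: -1 × 6 = -6 m
7–8 s: 11 × 1 = 11 m
Net displacement = -4 m

-4 m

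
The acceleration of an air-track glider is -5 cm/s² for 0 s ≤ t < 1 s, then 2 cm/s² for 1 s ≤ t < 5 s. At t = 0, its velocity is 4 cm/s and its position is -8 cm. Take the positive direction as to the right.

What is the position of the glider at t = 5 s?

5.5 cm

On each constant-a segment, Δv = aΔt and Δx = v₀Δt + ½aΔt²; chain segment to segment.
0–1 s: v starts 4 cm/s; Δx = 4·1 + ½·-5·1² = 1.5 cm; v ends -1 cm/s.
1–5 s: v starts -1 cm/s; Δx = -1·4 + ½·2·4² = 12 cm; v ends 7 cm/s.
x(5) = -8 + Σ Δx = 5.5 cm.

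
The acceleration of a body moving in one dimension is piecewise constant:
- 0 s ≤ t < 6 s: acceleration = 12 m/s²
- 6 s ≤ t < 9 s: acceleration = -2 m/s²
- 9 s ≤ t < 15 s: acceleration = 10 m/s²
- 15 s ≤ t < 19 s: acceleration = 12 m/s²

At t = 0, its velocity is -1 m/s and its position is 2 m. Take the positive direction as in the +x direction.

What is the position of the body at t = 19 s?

1582 m

On each constant-a segment, Δv = aΔt and Δx = v₀Δt + ½aΔt²; chain segment to segment.
0–6 s: v starts -1 m/s; Δx = -1·6 + ½·12·6² = 210 m; v ends 71 m/s.
6–9 s: v starts 71 m/s; Δx = 71·3 + ½·-2·3² = 204 m; v ends 65 m/s.
9–15 s: v starts 65 m/s; Δx = 65·6 + ½·10·6² = 570 m; v ends 125 m/s.
15–19 s: v starts 125 m/s; Δx = 125·4 + ½·12·4² = 596 m; v ends 173 m/s.
x(19) = 2 + Σ Δx = 1582 m.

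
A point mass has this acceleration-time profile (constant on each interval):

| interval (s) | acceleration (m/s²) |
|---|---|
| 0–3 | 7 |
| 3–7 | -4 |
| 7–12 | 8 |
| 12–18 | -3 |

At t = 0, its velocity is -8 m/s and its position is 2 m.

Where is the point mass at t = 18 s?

On each constant-a segment, Δv = aΔt and Δx = v₀Δt + ½aΔt²; chain segment to segment.
0–3 s: v starts -8 m/s; Δx = -8·3 + ½·7·3² = 7.5 m; v ends 13 m/s.
3–7 s: v starts 13 m/s; Δx = 13·4 + ½·-4·4² = 20 m; v ends -3 m/s.
7–12 s: v starts -3 m/s; Δx = -3·5 + ½·8·5² = 85 m; v ends 37 m/s.
12–18 s: v starts 37 m/s; Δx = 37·6 + ½·-3·6² = 168 m; v ends 19 m/s.
x(18) = 2 + Σ Δx = 282.5 m.

282.5 m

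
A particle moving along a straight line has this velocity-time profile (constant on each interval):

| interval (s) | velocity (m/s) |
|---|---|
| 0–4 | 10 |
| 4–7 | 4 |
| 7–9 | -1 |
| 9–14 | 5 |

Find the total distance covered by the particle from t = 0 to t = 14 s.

79 m

Total distance travelled is ∫|v| dt — sum the magnitudes of each area piece.
0–4 s: |10| × 4 = 40 m
4–7 s: |4| × 3 = 12 m
7–9 s: |-1| × 2 = 2 m
9–14 s: |5| × 5 = 25 m
Total distance = 79 m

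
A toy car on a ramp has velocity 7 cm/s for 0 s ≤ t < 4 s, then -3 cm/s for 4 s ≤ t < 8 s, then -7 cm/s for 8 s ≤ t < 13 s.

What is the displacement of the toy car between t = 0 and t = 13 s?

Displacement is the signed area under the v-t curve.
0–4 s: 7 × 4 = 28 cm
4–8 s: -3 × 4 = -12 cm
8–13 s: -7 × 5 = -35 cm
Net displacement = -19 cm

-19 cm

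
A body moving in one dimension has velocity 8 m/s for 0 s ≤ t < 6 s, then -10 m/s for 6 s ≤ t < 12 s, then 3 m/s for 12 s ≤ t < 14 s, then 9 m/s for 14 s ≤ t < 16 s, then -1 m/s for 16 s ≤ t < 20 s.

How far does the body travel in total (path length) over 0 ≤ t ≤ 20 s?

136 m

Total distance travelled is ∫|v| dt — sum the magnitudes of each area piece.
0–6 s: |8| × 6 = 48 m
6–12 s: |-10| × 6 = 60 m
12–14 s: |3| × 2 = 6 m
14–16 s: |9| × 2 = 18 m
16–20 s: |-1| × 4 = 4 m
Total distance = 136 m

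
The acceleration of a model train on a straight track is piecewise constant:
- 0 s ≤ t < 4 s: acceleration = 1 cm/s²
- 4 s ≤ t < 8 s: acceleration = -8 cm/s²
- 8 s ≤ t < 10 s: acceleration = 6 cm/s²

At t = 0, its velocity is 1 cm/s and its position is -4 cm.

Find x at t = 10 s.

On each constant-a segment, Δv = aΔt and Δx = v₀Δt + ½aΔt²; chain segment to segment.
0–4 s: v starts 1 cm/s; Δx = 1·4 + ½·1·4² = 12 cm; v ends 5 cm/s.
4–8 s: v starts 5 cm/s; Δx = 5·4 + ½·-8·4² = -44 cm; v ends -27 cm/s.
8–10 s: v starts -27 cm/s; Δx = -27·2 + ½·6·2² = -42 cm; v ends -15 cm/s.
x(10) = -4 + Σ Δx = -78 cm.

-78 cm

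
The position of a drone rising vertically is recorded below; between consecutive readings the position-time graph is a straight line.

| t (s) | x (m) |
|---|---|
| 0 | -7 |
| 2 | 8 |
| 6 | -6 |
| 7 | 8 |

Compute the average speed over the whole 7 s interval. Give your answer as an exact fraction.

43/7 m/s

Average speed = (total path length)/(elapsed time); on a piecewise-linear x-t graph the path length is Σ|Δx|.
0–2 s: |Δx| = |8 − -7| = 15 m
2–6 s: |Δx| = |-6 − 8| = 14 m
6–7 s: |Δx| = |8 − -6| = 14 m
Total path = 43 m; average speed = 43/7 = 43/7 m/s.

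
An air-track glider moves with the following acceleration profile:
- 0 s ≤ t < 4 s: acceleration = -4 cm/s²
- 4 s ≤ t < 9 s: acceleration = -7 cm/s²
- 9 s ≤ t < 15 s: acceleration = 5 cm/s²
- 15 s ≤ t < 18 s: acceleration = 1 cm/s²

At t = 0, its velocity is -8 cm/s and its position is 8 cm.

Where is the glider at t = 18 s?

On each constant-a segment, Δv = aΔt and Δx = v₀Δt + ½aΔt²; chain segment to segment.
0–4 s: v starts -8 cm/s; Δx = -8·4 + ½·-4·4² = -64 cm; v ends -24 cm/s.
4–9 s: v starts -24 cm/s; Δx = -24·5 + ½·-7·5² = -207.5 cm; v ends -59 cm/s.
9–15 s: v starts -59 cm/s; Δx = -59·6 + ½·5·6² = -264 cm; v ends -29 cm/s.
15–18 s: v starts -29 cm/s; Δx = -29·3 + ½·1·3² = -82.5 cm; v ends -26 cm/s.
x(18) = 8 + Σ Δx = -610 cm.

-610 cm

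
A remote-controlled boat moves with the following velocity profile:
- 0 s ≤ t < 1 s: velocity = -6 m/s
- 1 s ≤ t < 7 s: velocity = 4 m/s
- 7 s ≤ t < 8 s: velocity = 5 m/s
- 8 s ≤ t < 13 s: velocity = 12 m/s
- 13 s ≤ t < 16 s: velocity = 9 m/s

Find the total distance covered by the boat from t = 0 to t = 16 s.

122 m

Total distance travelled is ∫|v| dt — sum the magnitudes of each area piece.
0–1 s: |-6| × 1 = 6 m
1–7 s: |4| × 6 = 24 m
7–8 s: |5| × 1 = 5 m
8–13 s: |12| × 5 = 60 m
13–16 s: |9| × 3 = 27 m
Total distance = 122 m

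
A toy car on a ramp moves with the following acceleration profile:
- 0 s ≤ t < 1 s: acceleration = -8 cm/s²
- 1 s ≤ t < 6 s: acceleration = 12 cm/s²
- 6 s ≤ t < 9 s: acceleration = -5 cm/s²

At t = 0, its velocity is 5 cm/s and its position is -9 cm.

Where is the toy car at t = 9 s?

275.5 cm

On each constant-a segment, Δv = aΔt and Δx = v₀Δt + ½aΔt²; chain segment to segment.
0–1 s: v starts 5 cm/s; Δx = 5·1 + ½·-8·1² = 1 cm; v ends -3 cm/s.
1–6 s: v starts -3 cm/s; Δx = -3·5 + ½·12·5² = 135 cm; v ends 57 cm/s.
6–9 s: v starts 57 cm/s; Δx = 57·3 + ½·-5·3² = 148.5 cm; v ends 42 cm/s.
x(9) = -9 + Σ Δx = 275.5 cm.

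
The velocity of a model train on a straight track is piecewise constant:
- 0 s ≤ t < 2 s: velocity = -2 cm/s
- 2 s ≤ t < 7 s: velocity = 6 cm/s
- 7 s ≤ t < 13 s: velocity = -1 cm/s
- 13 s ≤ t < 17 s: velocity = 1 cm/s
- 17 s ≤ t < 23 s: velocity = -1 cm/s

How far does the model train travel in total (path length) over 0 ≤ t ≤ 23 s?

50 cm

Distance (not displacement) is the total path length: add the absolute areas under v-t.
0–2 s: |-2| × 2 = 4 cm
2–7 s: |6| × 5 = 30 cm
7–13 s: |-1| × 6 = 6 cm
13–17 s: |1| × 4 = 4 cm
17–23 s: |-1| × 6 = 6 cm
Total distance = 50 cm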